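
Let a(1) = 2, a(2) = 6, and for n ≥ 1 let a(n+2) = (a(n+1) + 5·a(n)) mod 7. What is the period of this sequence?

21

a(1) = 2; a(2) = 6; a(3) = 2; a(4) = 4; a(5) = 0; a(6) = 6; a(7) = 6; a(8) = 1; a(9) = 3; a(10) = 1; a(11) = 2; a(12) = 0; a(13) = 3; a(14) = 3; a(15) = 4; a(16) = 5; a(17) = 4; a(18) = 1; a(19) = 0; a(20) = 5; a(21) = 5; a(22) = 2; a(23) = 6.
The sequence repeats with period 21.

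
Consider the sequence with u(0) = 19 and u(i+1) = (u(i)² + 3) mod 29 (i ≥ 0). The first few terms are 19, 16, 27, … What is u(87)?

27

We have u(0) = 19,  u(1) = 16,  u(2) = 27,  u(3) = 7,  u(4) = 23,  u(5) = 10,  u(6) = 16.
Since u(6) = u(1) = 16, the sequence is eventually periodic: after a pre-period of length 1 it cycles with period 5.
For i ≥ 1, u(i) depends only on (i - 1) mod 5. (87 - 1) mod 5 = 1, so u(87) = u(2) = 27.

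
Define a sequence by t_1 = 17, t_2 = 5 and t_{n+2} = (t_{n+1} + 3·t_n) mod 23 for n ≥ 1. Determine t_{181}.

We have t_1 = 17, t_2 = 5, t_3 = 10, t_4 = 2, t_5 = 9, t_6 = 15, t_7 = 19, t_8 = 18, t_9 = 6, t_{10} = 14, t_{11} = 9, t_{12} = 5, t_{13} = 9, t_{14} = 1, t_{15} = 5, t_{16} = 8, t_{17} = 0, t_{18} = 1, t_{19} = 1, t_{20} = 4, t_{21} = 7, t_{22} = 19, t_{23} = 17, t_{24} = 5.
Since (t_{23}, t_{24}) = (t_1, t_2) = (17, 5) (two consecutive terms determine the rest), the sequence is periodic with period 22.
So t_{181} = t_{1 + ((181-1) mod 22)} = t_5 = 9.

9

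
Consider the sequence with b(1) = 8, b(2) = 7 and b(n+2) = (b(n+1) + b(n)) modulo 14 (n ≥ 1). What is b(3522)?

7

b(1) = 8,  b(2) = 7,  b(3) = 1,  b(4) = 8,  b(5) = 9,  b(6) = 3,  b(7) = 12,  b(8) = 1,  b(9) = 13,  b(10) = 0,  b(11) = 13,  b(12) = 13,  b(13) = 12,  b(14) = 11,  b(15) = 9,  b(16) = 6,  b(17) = 1,  b(18) = 7,  b(19) = 8,  b(20) = 1,  b(21) = 9,  b(22) = 10,  b(23) = 5,  b(24) = 1,  b(25) = 6,  b(26) = 7,  b(27) = 13,  b(28) = 6,  b(29) = 5,  b(30) = 11,  b(31) = 2,  b(32) = 13,  b(33) = 1,  b(34) = 0,  b(35) = 1,  b(36) = 1,  b(37) = 2,  b(38) = 3,  b(39) = 5,  b(40) = 8,  b(41) = 13,  b(42) = 7,  b(43) = 6,  b(44) = 13,  b(45) = 5,  b(46) = 4,  b(47) = 9,  b(48) = 13,  b(49) = 8,  b(50) = 7.
Since (b(49), b(50)) = (b(1), b(2)) = (8, 7) (two consecutive terms determine the rest), the sequence is periodic with period 48.
So b(3522) = b(1 + ((3522-1) mod 48)) = b(18) = 7.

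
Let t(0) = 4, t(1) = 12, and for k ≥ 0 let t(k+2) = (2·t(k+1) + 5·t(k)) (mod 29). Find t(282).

We have t(0) = 4; t(1) = 12; t(2) = 15; t(3) = 3; t(4) = 23; t(5) = 3; t(6) = 5; t(7) = 25; t(8) = 17; t(9) = 14; t(10) = 26; t(11) = 6; t(12) = 26; t(13) = 24; t(14) = 4; t(15) = 12.
Since (t(14), t(15)) = (t(0), t(1)) = (4, 12) (two consecutive terms determine the rest), the sequence is periodic with period 14.
So t(282) = t(0 + ((282-0) mod 14)) = t(2) = 15.

15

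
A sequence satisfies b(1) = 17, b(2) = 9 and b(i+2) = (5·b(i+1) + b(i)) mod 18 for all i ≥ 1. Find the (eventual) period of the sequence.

24

We have b(1) = 17; b(2) = 9; b(3) = 8; b(4) = 13; b(5) = 1; b(6) = 0; b(7) = 1; b(8) = 5; b(9) = 8; b(10) = 9; b(11) = 17; b(12) = 4; b(13) = 1; b(14) = 9; b(15) = 10; b(16) = 5; b(17) = 17; b(18) = 0; b(19) = 17; b(20) = 13; b(21) = 10; b(22) = 9; b(23) = 1; b(24) = 14; b(25) = 17; b(26) = 9.
Since (b(25), b(26)) = (b(1), b(2)) = (17, 9) (two consecutive terms determine the rest), the sequence is periodic with period 24.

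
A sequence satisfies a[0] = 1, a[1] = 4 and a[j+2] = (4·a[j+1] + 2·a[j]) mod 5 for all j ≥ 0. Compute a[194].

Computing terms: a[0] = 1,  a[1] = 4,  a[2] = 3,  a[3] = 0,  a[4] = 1,  a[5] = 4.
The sequence repeats with period 4.
(194 - 0) mod 4 = 2, so a[194] = a[2] = 3.

3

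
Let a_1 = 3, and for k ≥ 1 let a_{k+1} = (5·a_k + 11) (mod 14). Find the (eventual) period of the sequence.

Computing terms: a_1 = 3, a_2 = 12, a_3 = 1, a_4 = 2, a_5 = 7, a_6 = 4, a_7 = 3.
The sequence repeats with period 6.

6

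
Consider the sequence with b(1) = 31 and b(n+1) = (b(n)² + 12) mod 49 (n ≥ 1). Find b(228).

Listing terms: b(1) = 31,  b(2) = 42,  b(3) = 12,  b(4) = 9,  b(5) = 44,  b(6) = 37,  b(7) = 9.
Since b(7) = b(4) = 9, the sequence is eventually periodic: after a pre-period of length 3 it cycles with period 3.
For n ≥ 4, b(n) depends only on (n - 4) mod 3. (228 - 4) mod 3 = 2, so b(228) = b(6) = 37.

37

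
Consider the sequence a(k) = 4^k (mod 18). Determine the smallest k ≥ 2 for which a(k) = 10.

3

We have a(1) = 4, a(2) = 16, a(3) = 10, a(4) = 4.
The sequence repeats with period 3.
The value 10 first appears (with k ≥ 2) at a(3).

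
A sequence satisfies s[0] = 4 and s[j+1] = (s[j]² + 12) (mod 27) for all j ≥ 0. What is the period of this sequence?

6

Computing terms: s[0] = 4; s[1] = 1; s[2] = 13; s[3] = 19; s[4] = 22; s[5] = 10; s[6] = 4.
The sequence repeats with period 6.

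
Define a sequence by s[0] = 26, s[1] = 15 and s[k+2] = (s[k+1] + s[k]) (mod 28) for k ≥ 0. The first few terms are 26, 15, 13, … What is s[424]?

s[0] = 26,  s[1] = 15,  s[2] = 13,  s[3] = 0,  s[4] = 13,  s[5] = 13,  s[6] = 26,  s[7] = 11,  s[8] = 9,  s[9] = 20,  s[10] = 1,  s[11] = 21,  s[12] = 22,  s[13] = 15,  s[14] = 9,  s[15] = 24,  s[16] = 5,  s[17] = 1,  s[18] = 6,  s[19] = 7,  s[20] = 13,  s[21] = 20,  s[22] = 5,  s[23] = 25,  s[24] = 2,  s[25] = 27,  s[26] = 1,  s[27] = 0,  s[28] = 1,  s[29] = 1,  s[30] = 2,  s[31] = 3,  s[32] = 5,  s[33] = 8,  s[34] = 13,  s[35] = 21,  s[36] = 6,  s[37] = 27,  s[38] = 5,  s[39] = 4,  s[40] = 9,  s[41] = 13,  s[42] = 22,  s[43] = 7,  s[44] = 1,  s[45] = 8,  s[46] = 9,  s[47] = 17,  s[48] = 26,  s[49] = 15.
Since (s[48], s[49]) = (s[0], s[1]) = (26, 15) (two consecutive terms determine the rest), the sequence is periodic with period 48.
(424 - 0) mod 48 = 40, so s[424] = s[40] = 9.

9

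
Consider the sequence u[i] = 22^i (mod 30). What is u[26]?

Computing terms: u[0] = 1; u[1] = 22; u[2] = 4; u[3] = 28; u[4] = 16; u[5] = 22.
Since u[5] = u[1] = 22, the sequence is eventually periodic: after a pre-period of length 1 it cycles with period 4.
For i ≥ 1, u[i] depends only on (i - 1) mod 4. (26 - 1) mod 4 = 1, so u[26] = u[2] = 4.

4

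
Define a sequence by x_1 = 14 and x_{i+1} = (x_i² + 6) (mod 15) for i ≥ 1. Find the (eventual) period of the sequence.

Listing terms: x_1 = 14, x_2 = 7, x_3 = 10, x_4 = 1, x_5 = 7.
Since x_5 = x_2 = 7, the sequence is eventually periodic: after a pre-period of length 1 it cycles with period 3.

3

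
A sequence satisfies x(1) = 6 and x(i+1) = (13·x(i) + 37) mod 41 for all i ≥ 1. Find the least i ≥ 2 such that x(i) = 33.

We have x(1) = 6; x(2) = 33; x(3) = 15; x(4) = 27; x(5) = 19; x(6) = 38; x(7) = 39; x(8) = 11; x(9) = 16; x(10) = 40; x(11) = 24; x(12) = 21; x(13) = 23; x(14) = 8; x(15) = 18; x(16) = 25; x(17) = 34; x(18) = 28; x(19) = 32; x(20) = 2; x(21) = 22; x(22) = 36; x(23) = 13; x(24) = 1; x(25) = 9; x(26) = 31; x(27) = 30; x(28) = 17; x(29) = 12; x(30) = 29; x(31) = 4; x(32) = 7; x(33) = 5; x(34) = 20; x(35) = 10; x(36) = 3; x(37) = 35; x(38) = 0; x(39) = 37; x(40) = 26; x(41) = 6.
Since x(41) = x(1) = 6, the sequence is periodic with period 40.
The value 33 first appears (with i ≥ 2) at x(2).

2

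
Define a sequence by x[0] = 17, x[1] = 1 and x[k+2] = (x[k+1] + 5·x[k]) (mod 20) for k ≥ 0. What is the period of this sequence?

6

We have x[0] = 17,  x[1] = 1,  x[2] = 6,  x[3] = 11,  x[4] = 1,  x[5] = 16,  x[6] = 1,  x[7] = 1,  x[8] = 6.
Since (x[7], x[8]) = (x[1], x[2]) = (1, 6) (two consecutive terms determine the rest), the sequence is eventually periodic: after a pre-period of length 1 it cycles with period 6.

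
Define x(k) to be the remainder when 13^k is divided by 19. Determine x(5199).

8

We have x(1) = 13; x(2) = 17; x(3) = 12; x(4) = 4; x(5) = 14; x(6) = 11; x(7) = 10; x(8) = 16; x(9) = 18; x(10) = 6; x(11) = 2; x(12) = 7; x(13) = 15; x(14) = 5; x(15) = 8; x(16) = 9; x(17) = 3; x(18) = 1; x(19) = 13.
The sequence repeats with period 18.
So x(5199) = x(1 + ((5199-1) mod 18)) = x(15) = 8.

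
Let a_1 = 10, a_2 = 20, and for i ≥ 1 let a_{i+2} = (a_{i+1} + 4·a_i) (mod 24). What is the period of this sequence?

a_1 = 10; a_2 = 20; a_3 = 12; a_4 = 20; a_5 = 20; a_6 = 4; a_7 = 12; a_8 = 4; a_9 = 4; a_{10} = 20; a_{11} = 12.
Since (a_{10}, a_{11}) = (a_2, a_3) = (20, 12) (two consecutive terms determine the rest), the sequence is eventually periodic: after a pre-period of length 1 it cycles with period 8.

8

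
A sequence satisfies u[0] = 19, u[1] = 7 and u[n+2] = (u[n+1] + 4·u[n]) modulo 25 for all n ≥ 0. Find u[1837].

7

Listing terms: u[0] = 19, u[1] = 7, u[2] = 8, u[3] = 11, u[4] = 18, u[5] = 12, u[6] = 9, u[7] = 7, u[8] = 18, u[9] = 21, u[10] = 18, u[11] = 2, u[12] = 24, u[13] = 7, u[14] = 3, u[15] = 6, u[16] = 18, u[17] = 17, u[18] = 14, u[19] = 7, u[20] = 13, u[21] = 16, u[22] = 18, u[23] = 7, u[24] = 4, u[25] = 7, u[26] = 23, u[27] = 1, u[28] = 18, u[29] = 22, u[30] = 19, u[31] = 7.
Since (u[30], u[31]) = (u[0], u[1]) = (19, 7) (two consecutive terms determine the rest), the sequence is periodic with period 30.
(1837 - 0) mod 30 = 7, so u[1837] = u[7] = 7.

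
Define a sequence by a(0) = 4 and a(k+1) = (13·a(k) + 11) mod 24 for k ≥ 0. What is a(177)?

Listing terms: a(0) = 4; a(1) = 15; a(2) = 14; a(3) = 1; a(4) = 0; a(5) = 11; a(6) = 10; a(7) = 21; a(8) = 20; a(9) = 7; a(10) = 6; a(11) = 17; a(12) = 16; a(13) = 3; a(14) = 2; a(15) = 13; a(16) = 12; a(17) = 23; a(18) = 22; a(19) = 9; a(20) = 8; a(21) = 19; a(22) = 18; a(23) = 5; a(24) = 4.
The sequence repeats with period 24.
So a(177) = a(0 + ((177-0) mod 24)) = a(9) = 7.

7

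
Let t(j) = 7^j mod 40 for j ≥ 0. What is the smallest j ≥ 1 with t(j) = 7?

1

Listing terms: t(0) = 1; t(1) = 7; t(2) = 9; t(3) = 23; t(4) = 1.
The sequence repeats with period 4.
The value 7 first appears (with j ≥ 1) at t(1).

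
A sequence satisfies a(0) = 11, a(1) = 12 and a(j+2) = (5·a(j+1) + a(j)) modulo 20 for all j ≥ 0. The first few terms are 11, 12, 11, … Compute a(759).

7

a(0) = 11; a(1) = 12; a(2) = 11; a(3) = 7; a(4) = 6; a(5) = 17; a(6) = 11; a(7) = 12.
Since (a(6), a(7)) = (a(0), a(1)) = (11, 12) (two consecutive terms determine the rest), the sequence is periodic with period 6.
So a(759) = a(0 + ((759-0) mod 6)) = a(3) = 7.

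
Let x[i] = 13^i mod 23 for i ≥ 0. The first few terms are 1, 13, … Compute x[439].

16

x[0] = 1; x[1] = 13; x[2] = 8; x[3] = 12; x[4] = 18; x[5] = 4; x[6] = 6; x[7] = 9; x[8] = 2; x[9] = 3; x[10] = 16; x[11] = 1.
Since x[11] = x[0] = 1, the sequence is periodic with period 11.
So x[439] = x[0 + ((439-0) mod 11)] = x[10] = 16.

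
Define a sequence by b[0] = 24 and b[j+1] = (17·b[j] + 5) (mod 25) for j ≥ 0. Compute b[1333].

18

b[0] = 24, b[1] = 13, b[2] = 1, b[3] = 22, b[4] = 4, b[5] = 23, b[6] = 21, b[7] = 12, b[8] = 9, b[9] = 8, b[10] = 16, b[11] = 2, b[12] = 14, b[13] = 18, b[14] = 11, b[15] = 17, b[16] = 19, b[17] = 3, b[18] = 6, b[19] = 7, b[20] = 24.
The sequence repeats with period 20.
So b[1333] = b[0 + ((1333-0) mod 20)] = b[13] = 18.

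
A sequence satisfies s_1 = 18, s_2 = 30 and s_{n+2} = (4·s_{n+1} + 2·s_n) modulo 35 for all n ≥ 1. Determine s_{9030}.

15

s_1 = 18, s_2 = 30, s_3 = 16, s_4 = 19, s_5 = 3, s_6 = 15, s_7 = 31, s_8 = 14, s_9 = 13, s_{10} = 10, s_{11} = 31, s_{12} = 4, s_{13} = 8, s_{14} = 5, s_{15} = 1, s_{16} = 14, s_{17} = 23, s_{18} = 15, s_{19} = 1, s_{20} = 34, s_{21} = 33, s_{22} = 25, s_{23} = 26, s_{24} = 14, s_{25} = 3, s_{26} = 5, s_{27} = 26, s_{28} = 9, s_{29} = 18, s_{30} = 20, s_{31} = 11, s_{32} = 14, s_{33} = 8, s_{34} = 25, s_{35} = 11, s_{36} = 24, s_{37} = 13, s_{38} = 30, s_{39} = 6, s_{40} = 14, s_{41} = 33, s_{42} = 20, s_{43} = 6, s_{44} = 29, s_{45} = 23, s_{46} = 10, s_{47} = 16, s_{48} = 14, s_{49} = 18, s_{50} = 30.
Since (s_{49}, s_{50}) = (s_1, s_2) = (18, 30) (two consecutive terms determine the rest), the sequence is periodic with period 48.
So s_{9030} = s_{1 + ((9030-1) mod 48)} = s_6 = 15.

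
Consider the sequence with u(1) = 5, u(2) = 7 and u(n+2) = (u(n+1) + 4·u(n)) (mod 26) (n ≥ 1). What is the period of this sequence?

Computing terms: u(1) = 5; u(2) = 7; u(3) = 1; u(4) = 3; u(5) = 7; u(6) = 19; u(7) = 21; u(8) = 19; u(9) = 25; u(10) = 23; u(11) = 19; u(12) = 7; u(13) = 5; u(14) = 7.
Since (u(13), u(14)) = (u(1), u(2)) = (5, 7) (two consecutive terms determine the rest), the sequence is periodic with period 12.

12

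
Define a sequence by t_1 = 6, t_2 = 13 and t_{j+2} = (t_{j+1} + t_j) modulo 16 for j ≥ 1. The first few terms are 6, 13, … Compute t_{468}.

We have t_1 = 6,  t_2 = 13,  t_3 = 3,  t_4 = 0,  t_5 = 3,  t_6 = 3,  t_7 = 6,  t_8 = 9,  t_9 = 15,  t_{10} = 8,  t_{11} = 7,  t_{12} = 15,  t_{13} = 6,  t_{14} = 5,  t_{15} = 11,  t_{16} = 0,  t_{17} = 11,  t_{18} = 11,  t_{19} = 6,  t_{20} = 1,  t_{21} = 7,  t_{22} = 8,  t_{23} = 15,  t_{24} = 7,  t_{25} = 6,  t_{26} = 13.
The sequence repeats with period 24.
So t_{468} = t_{1 + ((468-1) mod 24)} = t_{12} = 15.

15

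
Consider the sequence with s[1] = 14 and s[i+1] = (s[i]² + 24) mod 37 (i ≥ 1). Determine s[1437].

23

Computing terms: s[1] = 14, s[2] = 35, s[3] = 28, s[4] = 31, s[5] = 23, s[6] = 35.
Since s[6] = s[2] = 35, the sequence is eventually periodic: after a pre-period of length 1 it cycles with period 4.
For i ≥ 2, s[i] depends only on (i - 2) mod 4. (1437 - 2) mod 4 = 3, so s[1437] = s[5] = 23.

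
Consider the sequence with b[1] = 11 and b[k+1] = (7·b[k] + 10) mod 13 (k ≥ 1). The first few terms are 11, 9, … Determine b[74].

We have b[1] = 11, b[2] = 9, b[3] = 8, b[4] = 1, b[5] = 4, b[6] = 12, b[7] = 3, b[8] = 5, b[9] = 6, b[10] = 0, b[11] = 10, b[12] = 2, b[13] = 11.
Since b[13] = b[1] = 11, the sequence is periodic with period 12.
(74 - 1) mod 12 = 1, so b[74] = b[2] = 9.

9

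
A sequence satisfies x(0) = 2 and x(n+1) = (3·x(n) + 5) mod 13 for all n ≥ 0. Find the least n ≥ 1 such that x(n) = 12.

x(0) = 2,  x(1) = 11,  x(2) = 12,  x(3) = 2.
The sequence repeats with period 3.
The value 12 first appears (with n ≥ 1) at x(2).

2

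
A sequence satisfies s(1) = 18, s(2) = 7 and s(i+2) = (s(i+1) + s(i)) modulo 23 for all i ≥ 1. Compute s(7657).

Listing terms: s(1) = 18,  s(2) = 7,  s(3) = 2,  s(4) = 9,  s(5) = 11,  s(6) = 20,  s(7) = 8,  s(8) = 5,  s(9) = 13,  s(10) = 18,  s(11) = 8,  s(12) = 3,  s(13) = 11,  s(14) = 14,  s(15) = 2,  s(16) = 16,  s(17) = 18,  s(18) = 11,  s(19) = 6,  s(20) = 17,  s(21) = 0,  s(22) = 17,  s(23) = 17,  s(24) = 11,  s(25) = 5,  s(26) = 16,  s(27) = 21,  s(28) = 14,  s(29) = 12,  s(30) = 3,  s(31) = 15,  s(32) = 18,  s(33) = 10,  s(34) = 5,  s(35) = 15,  s(36) = 20,  s(37) = 12,  s(38) = 9,  s(39) = 21,  s(40) = 7,  s(41) = 5,  s(42) = 12,  s(43) = 17,  s(44) = 6,  s(45) = 0,  s(46) = 6,  s(47) = 6,  s(48) = 12,  s(49) = 18,  s(50) = 7.
The sequence repeats with period 48.
(7657 - 1) mod 48 = 24, so s(7657) = s(25) = 5.

5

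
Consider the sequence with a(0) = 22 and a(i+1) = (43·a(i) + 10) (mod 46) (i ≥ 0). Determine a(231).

6

a(0) = 22,  a(1) = 36,  a(2) = 40,  a(3) = 28,  a(4) = 18,  a(5) = 2,  a(6) = 4,  a(7) = 44,  a(8) = 16,  a(9) = 8,  a(10) = 32,  a(11) = 6,  a(12) = 38,  a(13) = 34,  a(14) = 0,  a(15) = 10,  a(16) = 26,  a(17) = 24,  a(18) = 30,  a(19) = 12,  a(20) = 20,  a(21) = 42,  a(22) = 22.
The sequence repeats with period 22.
So a(231) = a(0 + ((231-0) mod 22)) = a(11) = 6.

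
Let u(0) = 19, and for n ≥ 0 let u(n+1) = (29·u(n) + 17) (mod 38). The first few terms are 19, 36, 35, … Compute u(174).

u(0) = 19; u(1) = 36; u(2) = 35; u(3) = 6; u(4) = 1; u(5) = 8; u(6) = 21; u(7) = 18; u(8) = 7; u(9) = 30; u(10) = 13; u(11) = 14; u(12) = 5; u(13) = 10; u(14) = 3; u(15) = 28; u(16) = 31; u(17) = 4; u(18) = 19.
Since u(18) = u(0) = 19, the sequence is periodic with period 18.
(174 - 0) mod 18 = 12, so u(174) = u(12) = 5.

5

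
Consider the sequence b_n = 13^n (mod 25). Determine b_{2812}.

b_0 = 1; b_1 = 13; b_2 = 19; b_3 = 22; b_4 = 11; b_5 = 18; b_6 = 9; b_7 = 17; b_8 = 21; b_9 = 23; b_{10} = 24; b_{11} = 12; b_{12} = 6; b_{13} = 3; b_{14} = 14; b_{15} = 7; b_{16} = 16; b_{17} = 8; b_{18} = 4; b_{19} = 2; b_{20} = 1.
The sequence repeats with period 20.
(2812 - 0) mod 20 = 12, so b_{2812} = b_{12} = 6.

6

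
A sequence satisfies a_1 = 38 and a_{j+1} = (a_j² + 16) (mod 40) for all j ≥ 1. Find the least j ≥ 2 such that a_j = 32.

4

a_1 = 38, a_2 = 20, a_3 = 16, a_4 = 32, a_5 = 0, a_6 = 16.
Since a_6 = a_3 = 16, the sequence is eventually periodic: after a pre-period of length 2 it cycles with period 3.
The value 32 first appears (with j ≥ 2) at a_4.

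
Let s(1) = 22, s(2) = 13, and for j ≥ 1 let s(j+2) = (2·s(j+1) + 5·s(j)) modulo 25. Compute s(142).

8

Computing terms: s(1) = 22,  s(2) = 13,  s(3) = 11,  s(4) = 12,  s(5) = 4,  s(6) = 18,  s(7) = 6,  s(8) = 2,  s(9) = 9,  s(10) = 3,  s(11) = 1,  s(12) = 17,  s(13) = 14,  s(14) = 13,  s(15) = 21,  s(16) = 7,  s(17) = 19,  s(18) = 23,  s(19) = 16,  s(20) = 22,  s(21) = 24,  s(22) = 8,  s(23) = 11,  s(24) = 12.
Since (s(23), s(24)) = (s(3), s(4)) = (11, 12) (two consecutive terms determine the rest), the sequence is eventually periodic: after a pre-period of length 2 it cycles with period 20.
For j ≥ 3, s(j) depends only on (j - 3) mod 20. (142 - 3) mod 20 = 19, so s(142) = s(22) = 8.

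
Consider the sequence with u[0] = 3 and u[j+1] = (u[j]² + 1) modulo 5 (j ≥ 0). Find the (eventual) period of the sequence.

Computing terms: u[0] = 3; u[1] = 0; u[2] = 1; u[3] = 2; u[4] = 0.
Since u[4] = u[1] = 0, the sequence is eventually periodic: after a pre-period of length 1 it cycles with period 3.

3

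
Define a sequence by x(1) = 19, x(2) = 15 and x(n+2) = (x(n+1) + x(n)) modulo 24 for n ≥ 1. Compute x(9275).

We have x(1) = 19; x(2) = 15; x(3) = 10; x(4) = 1; x(5) = 11; x(6) = 12; x(7) = 23; x(8) = 11; x(9) = 10; x(10) = 21; x(11) = 7; x(12) = 4; x(13) = 11; x(14) = 15; x(15) = 2; x(16) = 17; x(17) = 19; x(18) = 12; x(19) = 7; x(20) = 19; x(21) = 2; x(22) = 21; x(23) = 23; x(24) = 20; x(25) = 19; x(26) = 15.
The sequence repeats with period 24.
So x(9275) = x(1 + ((9275-1) mod 24)) = x(11) = 7.

7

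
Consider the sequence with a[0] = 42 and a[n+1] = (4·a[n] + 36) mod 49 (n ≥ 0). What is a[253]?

Listing terms: a[0] = 42; a[1] = 8; a[2] = 19; a[3] = 14; a[4] = 43; a[5] = 12; a[6] = 35; a[7] = 29; a[8] = 5; a[9] = 7; a[10] = 15; a[11] = 47; a[12] = 28; a[13] = 1; a[14] = 40; a[15] = 0; a[16] = 36; a[17] = 33; a[18] = 21; a[19] = 22; a[20] = 26; a[21] = 42.
The sequence repeats with period 21.
So a[253] = a[0 + ((253-0) mod 21)] = a[1] = 8.

8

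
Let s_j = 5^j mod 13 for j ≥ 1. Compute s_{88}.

s_1 = 5,  s_2 = 12,  s_3 = 8,  s_4 = 1,  s_5 = 5.
Since s_5 = s_1 = 5, the sequence is periodic with period 4.
(88 - 1) mod 4 = 3, so s_{88} = s_4 = 1.

1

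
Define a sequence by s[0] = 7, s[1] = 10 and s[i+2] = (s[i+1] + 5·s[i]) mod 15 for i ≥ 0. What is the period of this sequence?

6

Computing terms: s[0] = 7,  s[1] = 10,  s[2] = 0,  s[3] = 5,  s[4] = 5,  s[5] = 0,  s[6] = 10,  s[7] = 10,  s[8] = 0.
Since (s[7], s[8]) = (s[1], s[2]) = (10, 0) (two consecutive terms determine the rest), the sequence is eventually periodic: after a pre-period of length 1 it cycles with period 6.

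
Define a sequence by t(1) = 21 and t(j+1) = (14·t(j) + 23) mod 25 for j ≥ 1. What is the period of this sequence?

We have t(1) = 21, t(2) = 17, t(3) = 11, t(4) = 2, t(5) = 1, t(6) = 12, t(7) = 16, t(8) = 22, t(9) = 6, t(10) = 7, t(11) = 21.
The sequence repeats with period 10.

10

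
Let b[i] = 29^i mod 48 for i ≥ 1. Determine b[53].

Listing terms: b[1] = 29,  b[2] = 25,  b[3] = 5,  b[4] = 1,  b[5] = 29.
Since b[5] = b[1] = 29, the sequence is periodic with period 4.
(53 - 1) mod 4 = 0, so b[53] = b[1] = 29.

29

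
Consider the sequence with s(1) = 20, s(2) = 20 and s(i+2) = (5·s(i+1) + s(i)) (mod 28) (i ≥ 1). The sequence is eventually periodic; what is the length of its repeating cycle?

We have s(1) = 20,  s(2) = 20,  s(3) = 8,  s(4) = 4,  s(5) = 0,  s(6) = 4,  s(7) = 20,  s(8) = 20.
Since (s(7), s(8)) = (s(1), s(2)) = (20, 20) (two consecutive terms determine the rest), the sequence is periodic with period 6.

6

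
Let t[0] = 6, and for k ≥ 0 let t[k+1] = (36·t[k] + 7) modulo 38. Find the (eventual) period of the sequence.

9

t[0] = 6; t[1] = 33; t[2] = 17; t[3] = 11; t[4] = 23; t[5] = 37; t[6] = 9; t[7] = 27; t[8] = 29; t[9] = 25; t[10] = 33.
Since t[10] = t[1] = 33, the sequence is eventually periodic: after a pre-period of length 1 it cycles with period 9.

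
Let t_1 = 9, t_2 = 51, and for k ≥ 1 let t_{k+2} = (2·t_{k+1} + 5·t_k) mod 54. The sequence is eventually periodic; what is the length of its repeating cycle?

We have t_1 = 9, t_2 = 51, t_3 = 39, t_4 = 9, t_5 = 51.
Since (t_4, t_5) = (t_1, t_2) = (9, 51) (two consecutive terms determine the rest), the sequence is periodic with period 3.

3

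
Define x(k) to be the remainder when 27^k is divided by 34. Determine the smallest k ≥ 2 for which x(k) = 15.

2

x(1) = 27,  x(2) = 15,  x(3) = 31,  x(4) = 21,  x(5) = 23,  x(6) = 9,  x(7) = 5,  x(8) = 33,  x(9) = 7,  x(10) = 19,  x(11) = 3,  x(12) = 13,  x(13) = 11,  x(14) = 25,  x(15) = 29,  x(16) = 1,  x(17) = 27.
The sequence repeats with period 16.
The value 15 first appears (with k ≥ 2) at x(2).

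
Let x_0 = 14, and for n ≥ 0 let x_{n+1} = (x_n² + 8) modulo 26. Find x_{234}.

We have x_0 = 14; x_1 = 22; x_2 = 24; x_3 = 12; x_4 = 22.
Since x_4 = x_1 = 22, the sequence is eventually periodic: after a pre-period of length 1 it cycles with period 3.
For n ≥ 1, x_n depends only on (n - 1) mod 3. (234 - 1) mod 3 = 2, so x_{234} = x_3 = 12.

12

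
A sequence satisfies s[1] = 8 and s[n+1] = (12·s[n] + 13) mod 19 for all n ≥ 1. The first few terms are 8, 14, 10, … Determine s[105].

10

s[1] = 8, s[2] = 14, s[3] = 10, s[4] = 0, s[5] = 13, s[6] = 17, s[7] = 8.
The sequence repeats with period 6.
So s[105] = s[1 + ((105-1) mod 6)] = s[3] = 10.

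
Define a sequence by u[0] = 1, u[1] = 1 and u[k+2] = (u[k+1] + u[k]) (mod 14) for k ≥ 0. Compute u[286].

1

Computing terms: u[0] = 1; u[1] = 1; u[2] = 2; u[3] = 3; u[4] = 5; u[5] = 8; u[6] = 13; u[7] = 7; u[8] = 6; u[9] = 13; u[10] = 5; u[11] = 4; u[12] = 9; u[13] = 13; u[14] = 8; u[15] = 7; u[16] = 1; u[17] = 8; u[18] = 9; u[19] = 3; u[20] = 12; u[21] = 1; u[22] = 13; u[23] = 0; u[24] = 13; u[25] = 13; u[26] = 12; u[27] = 11; u[28] = 9; u[29] = 6; u[30] = 1; u[31] = 7; u[32] = 8; u[33] = 1; u[34] = 9; u[35] = 10; u[36] = 5; u[37] = 1; u[38] = 6; u[39] = 7; u[40] = 13; u[41] = 6; u[42] = 5; u[43] = 11; u[44] = 2; u[45] = 13; u[46] = 1; u[47] = 0; u[48] = 1; u[49] = 1.
The sequence repeats with period 48.
(286 - 0) mod 48 = 46, so u[286] = u[46] = 1.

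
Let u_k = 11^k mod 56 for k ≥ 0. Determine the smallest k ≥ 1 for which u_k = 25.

Computing terms: u_0 = 1, u_1 = 11, u_2 = 9, u_3 = 43, u_4 = 25, u_5 = 51, u_6 = 1.
Since u_6 = u_0 = 1, the sequence is periodic with period 6.
The value 25 first appears (with k ≥ 1) at u_4.

4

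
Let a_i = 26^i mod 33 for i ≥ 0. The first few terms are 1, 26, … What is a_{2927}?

a_0 = 1; a_1 = 26; a_2 = 16; a_3 = 20; a_4 = 25; a_5 = 23; a_6 = 4; a_7 = 5; a_8 = 31; a_9 = 14; a_{10} = 1.
The sequence repeats with period 10.
So a_{2927} = a_{0 + ((2927-0) mod 10)} = a_7 = 5.

5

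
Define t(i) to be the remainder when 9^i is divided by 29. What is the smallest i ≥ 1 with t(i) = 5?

Listing terms: t(0) = 1; t(1) = 9; t(2) = 23; t(3) = 4; t(4) = 7; t(5) = 5; t(6) = 16; t(7) = 28; t(8) = 20; t(9) = 6; t(10) = 25; t(11) = 22; t(12) = 24; t(13) = 13; t(14) = 1.
The sequence repeats with period 14.
The value 5 first appears (with i ≥ 1) at t(5).

5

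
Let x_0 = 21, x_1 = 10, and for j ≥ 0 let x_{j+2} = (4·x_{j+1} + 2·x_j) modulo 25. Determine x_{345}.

20

We have x_0 = 21; x_1 = 10; x_2 = 7; x_3 = 23; x_4 = 6; x_5 = 20; x_6 = 17; x_7 = 8; x_8 = 16; x_9 = 5; x_{10} = 2; x_{11} = 18; x_{12} = 1; x_{13} = 15; x_{14} = 12; x_{15} = 3; x_{16} = 11; x_{17} = 0; x_{18} = 22; x_{19} = 13; x_{20} = 21; x_{21} = 10.
Since (x_{20}, x_{21}) = (x_0, x_1) = (21, 10) (two consecutive terms determine the rest), the sequence is periodic with period 20.
So x_{345} = x_{0 + ((345-0) mod 20)} = x_5 = 20.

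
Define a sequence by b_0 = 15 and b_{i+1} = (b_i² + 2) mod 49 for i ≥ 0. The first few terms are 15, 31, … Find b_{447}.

We have b_0 = 15; b_1 = 31; b_2 = 32; b_3 = 46; b_4 = 11; b_5 = 25; b_6 = 39; b_7 = 4; b_8 = 18; b_9 = 32.
Since b_9 = b_2 = 32, the sequence is eventually periodic: after a pre-period of length 2 it cycles with period 7.
For i ≥ 2, b_i depends only on (i - 2) mod 7. (447 - 2) mod 7 = 4, so b_{447} = b_6 = 39.

39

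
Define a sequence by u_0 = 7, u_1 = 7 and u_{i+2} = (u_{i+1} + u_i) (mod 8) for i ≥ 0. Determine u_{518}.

We have u_0 = 7, u_1 = 7, u_2 = 6, u_3 = 5, u_4 = 3, u_5 = 0, u_6 = 3, u_7 = 3, u_8 = 6, u_9 = 1, u_{10} = 7, u_{11} = 0, u_{12} = 7, u_{13} = 7.
The sequence repeats with period 12.
(518 - 0) mod 12 = 2, so u_{518} = u_2 = 6.

6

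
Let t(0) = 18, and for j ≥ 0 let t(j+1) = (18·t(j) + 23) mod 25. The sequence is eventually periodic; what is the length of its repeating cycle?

4

Computing terms: t(0) = 18; t(1) = 22; t(2) = 19; t(3) = 15; t(4) = 18.
Since t(4) = t(0) = 18, the sequence is periodic with period 4.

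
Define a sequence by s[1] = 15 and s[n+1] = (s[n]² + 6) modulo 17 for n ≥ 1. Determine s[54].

5

Computing terms: s[1] = 15, s[2] = 10, s[3] = 4, s[4] = 5, s[5] = 14, s[6] = 15.
Since s[6] = s[1] = 15, the sequence is periodic with period 5.
(54 - 1) mod 5 = 3, so s[54] = s[4] = 5.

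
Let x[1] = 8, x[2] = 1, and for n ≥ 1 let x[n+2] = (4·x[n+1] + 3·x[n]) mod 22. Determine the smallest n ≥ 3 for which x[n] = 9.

Listing terms: x[1] = 8; x[2] = 1; x[3] = 6; x[4] = 5; x[5] = 16; x[6] = 13; x[7] = 12; x[8] = 21; x[9] = 10; x[10] = 15; x[11] = 2; x[12] = 9; x[13] = 20; x[14] = 19; x[15] = 4; x[16] = 7; x[17] = 18; x[18] = 5; x[19] = 8; x[20] = 3; x[21] = 14; x[22] = 21; x[23] = 16; x[24] = 17; x[25] = 6; x[26] = 9; x[27] = 10; x[28] = 1; x[29] = 12; x[30] = 7; x[31] = 20; x[32] = 13; x[33] = 2; x[34] = 3; x[35] = 18; x[36] = 15; x[37] = 4; x[38] = 17; x[39] = 14; x[40] = 19; x[41] = 8; x[42] = 1.
Since (x[41], x[42]) = (x[1], x[2]) = (8, 1) (two consecutive terms determine the rest), the sequence is periodic with period 40.
The value 9 first appears (with n ≥ 3) at x[12].

12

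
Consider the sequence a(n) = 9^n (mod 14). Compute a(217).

9

We have a(0) = 1, a(1) = 9, a(2) = 11, a(3) = 1.
The sequence repeats with period 3.
(217 - 0) mod 3 = 1, so a(217) = a(1) = 9.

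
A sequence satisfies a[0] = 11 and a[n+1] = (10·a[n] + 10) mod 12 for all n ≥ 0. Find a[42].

2

Listing terms: a[0] = 11; a[1] = 0; a[2] = 10; a[3] = 2; a[4] = 6; a[5] = 10.
Since a[5] = a[2] = 10, the sequence is eventually periodic: after a pre-period of length 2 it cycles with period 3.
For n ≥ 2, a[n] depends only on (n - 2) mod 3. (42 - 2) mod 3 = 1, so a[42] = a[3] = 2.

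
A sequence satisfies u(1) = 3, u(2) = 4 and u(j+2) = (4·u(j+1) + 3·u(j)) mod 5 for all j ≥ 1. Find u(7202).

4

u(1) = 3,  u(2) = 4,  u(3) = 0,  u(4) = 2,  u(5) = 3,  u(6) = 3,  u(7) = 1,  u(8) = 3,  u(9) = 0,  u(10) = 4,  u(11) = 1,  u(12) = 1,  u(13) = 2,  u(14) = 1,  u(15) = 0,  u(16) = 3,  u(17) = 2,  u(18) = 2,  u(19) = 4,  u(20) = 2,  u(21) = 0,  u(22) = 1,  u(23) = 4,  u(24) = 4,  u(25) = 3,  u(26) = 4.
Since (u(25), u(26)) = (u(1), u(2)) = (3, 4) (two consecutive terms determine the rest), the sequence is periodic with period 24.
So u(7202) = u(1 + ((7202-1) mod 24)) = u(2) = 4.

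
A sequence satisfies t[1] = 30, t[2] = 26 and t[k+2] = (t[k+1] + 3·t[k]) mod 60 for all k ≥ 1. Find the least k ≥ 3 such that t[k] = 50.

Listing terms: t[1] = 30, t[2] = 26, t[3] = 56, t[4] = 14, t[5] = 2, t[6] = 44, t[7] = 50, t[8] = 2, t[9] = 32, t[10] = 38, t[11] = 14, t[12] = 8, t[13] = 50, t[14] = 14, t[15] = 44, t[16] = 26, t[17] = 38, t[18] = 56, t[19] = 50, t[20] = 38, t[21] = 8, t[22] = 2, t[23] = 26, t[24] = 32, t[25] = 50, t[26] = 26, t[27] = 56.
Since (t[26], t[27]) = (t[2], t[3]) = (26, 56) (two consecutive terms determine the rest), the sequence is eventually periodic: after a pre-period of length 1 it cycles with period 24.
The value 50 first appears (with k ≥ 3) at t[7].

7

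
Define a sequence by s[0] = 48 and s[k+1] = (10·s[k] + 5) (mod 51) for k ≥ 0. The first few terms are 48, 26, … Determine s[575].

We have s[0] = 48; s[1] = 26; s[2] = 10; s[3] = 3; s[4] = 35; s[5] = 49; s[6] = 36; s[7] = 8; s[8] = 34; s[9] = 39; s[10] = 38; s[11] = 28; s[12] = 30; s[13] = 50; s[14] = 46; s[15] = 6; s[16] = 14; s[17] = 43; s[18] = 27; s[19] = 20; s[20] = 1; s[21] = 15; s[22] = 2; s[23] = 25; s[24] = 0; s[25] = 5; s[26] = 4; s[27] = 45; s[28] = 47; s[29] = 16; s[30] = 12; s[31] = 23; s[32] = 31; s[33] = 9; s[34] = 44; s[35] = 37; s[36] = 18; s[37] = 32; s[38] = 19; s[39] = 42; s[40] = 17; s[41] = 22; s[42] = 21; s[43] = 11; s[44] = 13; s[45] = 33; s[46] = 29; s[47] = 40; s[48] = 48.
The sequence repeats with period 48.
So s[575] = s[0 + ((575-0) mod 48)] = s[47] = 40.

40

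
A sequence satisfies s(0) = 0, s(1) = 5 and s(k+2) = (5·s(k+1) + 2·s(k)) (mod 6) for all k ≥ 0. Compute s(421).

Computing terms: s(0) = 0; s(1) = 5; s(2) = 1; s(3) = 3; s(4) = 5; s(5) = 1.
Since (s(4), s(5)) = (s(1), s(2)) = (5, 1) (two consecutive terms determine the rest), the sequence is eventually periodic: after a pre-period of length 1 it cycles with period 3.
For k ≥ 1, s(k) depends only on (k - 1) mod 3. (421 - 1) mod 3 = 0, so s(421) = s(1) = 5.

5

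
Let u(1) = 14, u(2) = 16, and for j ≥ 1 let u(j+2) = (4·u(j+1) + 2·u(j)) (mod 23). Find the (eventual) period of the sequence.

Computing terms: u(1) = 14,  u(2) = 16,  u(3) = 0,  u(4) = 9,  u(5) = 13,  u(6) = 1,  u(7) = 7,  u(8) = 7,  u(9) = 19,  u(10) = 21,  u(11) = 7,  u(12) = 1,  u(13) = 18,  u(14) = 5,  u(15) = 10,  u(16) = 4,  u(17) = 13,  u(18) = 14,  u(19) = 13,  u(20) = 11,  u(21) = 1,  u(22) = 3,  u(23) = 14,  u(24) = 16.
Since (u(23), u(24)) = (u(1), u(2)) = (14, 16) (two consecutive terms determine the rest), the sequence is periodic with period 22.

22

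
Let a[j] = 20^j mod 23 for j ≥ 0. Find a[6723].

14

Computing terms: a[0] = 1, a[1] = 20, a[2] = 9, a[3] = 19, a[4] = 12, a[5] = 10, a[6] = 16, a[7] = 21, a[8] = 6, a[9] = 5, a[10] = 8, a[11] = 22, a[12] = 3, a[13] = 14, a[14] = 4, a[15] = 11, a[16] = 13, a[17] = 7, a[18] = 2, a[19] = 17, a[20] = 18, a[21] = 15, a[22] = 1.
The sequence repeats with period 22.
So a[6723] = a[0 + ((6723-0) mod 22)] = a[13] = 14.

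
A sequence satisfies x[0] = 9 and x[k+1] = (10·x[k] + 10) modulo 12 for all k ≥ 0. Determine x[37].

Computing terms: x[0] = 9; x[1] = 4; x[2] = 2; x[3] = 6; x[4] = 10; x[5] = 2.
Since x[5] = x[2] = 2, the sequence is eventually periodic: after a pre-period of length 2 it cycles with period 3.
For k ≥ 2, x[k] depends only on (k - 2) mod 3. (37 - 2) mod 3 = 2, so x[37] = x[4] = 10.

10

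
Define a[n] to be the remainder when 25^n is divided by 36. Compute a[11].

13

Listing terms: a[1] = 25, a[2] = 13, a[3] = 1, a[4] = 25.
The sequence repeats with period 3.
(11 - 1) mod 3 = 1, so a[11] = a[2] = 13.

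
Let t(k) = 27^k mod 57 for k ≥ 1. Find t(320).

Computing terms: t(1) = 27; t(2) = 45; t(3) = 18; t(4) = 30; t(5) = 12; t(6) = 39; t(7) = 27.
Since t(7) = t(1) = 27, the sequence is periodic with period 6.
(320 - 1) mod 6 = 1, so t(320) = t(2) = 45.

45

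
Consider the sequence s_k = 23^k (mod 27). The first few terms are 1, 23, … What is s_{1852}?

s_0 = 1,  s_1 = 23,  s_2 = 16,  s_3 = 17,  s_4 = 13,  s_5 = 2,  s_6 = 19,  s_7 = 5,  s_8 = 7,  s_9 = 26,  s_{10} = 4,  s_{11} = 11,  s_{12} = 10,  s_{13} = 14,  s_{14} = 25,  s_{15} = 8,  s_{16} = 22,  s_{17} = 20,  s_{18} = 1.
The sequence repeats with period 18.
(1852 - 0) mod 18 = 16, so s_{1852} = s_{16} = 22.

22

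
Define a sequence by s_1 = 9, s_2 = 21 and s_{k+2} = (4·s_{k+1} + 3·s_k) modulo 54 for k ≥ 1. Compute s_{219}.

s_1 = 9; s_2 = 21; s_3 = 3; s_4 = 21; s_5 = 39; s_6 = 3; s_7 = 21.
Since (s_6, s_7) = (s_3, s_4) = (3, 21) (two consecutive terms determine the rest), the sequence is eventually periodic: after a pre-period of length 2 it cycles with period 3.
For k ≥ 3, s_k depends only on (k - 3) mod 3. (219 - 3) mod 3 = 0, so s_{219} = s_3 = 3.

3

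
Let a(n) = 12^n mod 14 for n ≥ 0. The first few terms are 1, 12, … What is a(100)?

2

Computing terms: a(0) = 1; a(1) = 12; a(2) = 4; a(3) = 6; a(4) = 2; a(5) = 10; a(6) = 8; a(7) = 12.
Since a(7) = a(1) = 12, the sequence is eventually periodic: after a pre-period of length 1 it cycles with period 6.
For n ≥ 1, a(n) depends only on (n - 1) mod 6. (100 - 1) mod 6 = 3, so a(100) = a(4) = 2.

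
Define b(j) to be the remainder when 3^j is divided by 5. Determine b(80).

We have b(0) = 1, b(1) = 3, b(2) = 4, b(3) = 2, b(4) = 1.
Since b(4) = b(0) = 1, the sequence is periodic with period 4.
So b(80) = b(0 + ((80-0) mod 4)) = b(0) = 1.

1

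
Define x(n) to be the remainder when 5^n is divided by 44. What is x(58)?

37

Computing terms: x(0) = 1,  x(1) = 5,  x(2) = 25,  x(3) = 37,  x(4) = 9,  x(5) = 1.
The sequence repeats with period 5.
So x(58) = x(0 + ((58-0) mod 5)) = x(3) = 37.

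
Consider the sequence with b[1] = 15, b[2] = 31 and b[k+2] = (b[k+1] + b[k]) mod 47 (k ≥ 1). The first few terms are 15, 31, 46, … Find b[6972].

35

b[1] = 15, b[2] = 31, b[3] = 46, b[4] = 30, b[5] = 29, b[6] = 12, b[7] = 41, b[8] = 6, b[9] = 0, b[10] = 6, b[11] = 6, b[12] = 12, b[13] = 18, b[14] = 30, b[15] = 1, b[16] = 31, b[17] = 32, b[18] = 16, b[19] = 1, b[20] = 17, b[21] = 18, b[22] = 35, b[23] = 6, b[24] = 41, b[25] = 0, b[26] = 41, b[27] = 41, b[28] = 35, b[29] = 29, b[30] = 17, b[31] = 46, b[32] = 16, b[33] = 15, b[34] = 31.
The sequence repeats with period 32.
So b[6972] = b[1 + ((6972-1) mod 32)] = b[28] = 35.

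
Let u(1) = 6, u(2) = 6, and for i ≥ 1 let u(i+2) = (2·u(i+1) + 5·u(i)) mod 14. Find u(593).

10

Computing terms: u(1) = 6, u(2) = 6, u(3) = 0, u(4) = 2, u(5) = 4, u(6) = 4, u(7) = 0, u(8) = 6, u(9) = 12, u(10) = 12, u(11) = 0, u(12) = 4, u(13) = 8, u(14) = 8, u(15) = 0, u(16) = 12, u(17) = 10, u(18) = 10, u(19) = 0, u(20) = 8, u(21) = 2, u(22) = 2, u(23) = 0, u(24) = 10, u(25) = 6, u(26) = 6.
Since (u(25), u(26)) = (u(1), u(2)) = (6, 6) (two consecutive terms determine the rest), the sequence is periodic with period 24.
So u(593) = u(1 + ((593-1) mod 24)) = u(17) = 10.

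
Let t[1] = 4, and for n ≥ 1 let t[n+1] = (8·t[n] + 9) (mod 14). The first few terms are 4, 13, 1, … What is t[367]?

Listing terms: t[1] = 4; t[2] = 13; t[3] = 1; t[4] = 3; t[5] = 5; t[6] = 7; t[7] = 9; t[8] = 11; t[9] = 13.
Since t[9] = t[2] = 13, the sequence is eventually periodic: after a pre-period of length 1 it cycles with period 7.
For n ≥ 2, t[n] depends only on (n - 2) mod 7. (367 - 2) mod 7 = 1, so t[367] = t[3] = 1.

1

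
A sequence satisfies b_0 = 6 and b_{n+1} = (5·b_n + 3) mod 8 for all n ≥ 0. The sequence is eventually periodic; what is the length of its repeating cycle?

8

Listing terms: b_0 = 6, b_1 = 1, b_2 = 0, b_3 = 3, b_4 = 2, b_5 = 5, b_6 = 4, b_7 = 7, b_8 = 6.
The sequence repeats with period 8.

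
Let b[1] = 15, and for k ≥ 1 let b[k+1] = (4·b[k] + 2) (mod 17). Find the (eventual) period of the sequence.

b[1] = 15,  b[2] = 11,  b[3] = 12,  b[4] = 16,  b[5] = 15.
The sequence repeats with period 4.

4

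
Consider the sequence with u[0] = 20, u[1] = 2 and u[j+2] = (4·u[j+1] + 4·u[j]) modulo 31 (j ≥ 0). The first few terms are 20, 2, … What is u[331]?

2

Listing terms: u[0] = 20, u[1] = 2, u[2] = 26, u[3] = 19, u[4] = 25, u[5] = 21, u[6] = 29, u[7] = 14, u[8] = 17, u[9] = 0, u[10] = 6, u[11] = 24, u[12] = 27, u[13] = 18, u[14] = 25, u[15] = 17, u[16] = 13, u[17] = 27, u[18] = 5, u[19] = 4, u[20] = 5, u[21] = 5, u[22] = 9, u[23] = 25, u[24] = 12, u[25] = 24, u[26] = 20, u[27] = 21, u[28] = 9, u[29] = 27, u[30] = 20, u[31] = 2.
Since (u[30], u[31]) = (u[0], u[1]) = (20, 2) (two consecutive terms determine the rest), the sequence is periodic with period 30.
(331 - 0) mod 30 = 1, so u[331] = u[1] = 2.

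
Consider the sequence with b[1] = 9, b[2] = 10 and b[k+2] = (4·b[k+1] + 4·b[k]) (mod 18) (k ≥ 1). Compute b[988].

b[1] = 9; b[2] = 10; b[3] = 4; b[4] = 2; b[5] = 6; b[6] = 14; b[7] = 8; b[8] = 16; b[9] = 6; b[10] = 16; b[11] = 16; b[12] = 2; b[13] = 0; b[14] = 8; b[15] = 14; b[16] = 16; b[17] = 12; b[18] = 4; b[19] = 10; b[20] = 2; b[21] = 12; b[22] = 2; b[23] = 2; b[24] = 16; b[25] = 0; b[26] = 10; b[27] = 4.
Since (b[26], b[27]) = (b[2], b[3]) = (10, 4) (two consecutive terms determine the rest), the sequence is eventually periodic: after a pre-period of length 1 it cycles with period 24.
For k ≥ 2, b[k] depends only on (k - 2) mod 24. (988 - 2) mod 24 = 2, so b[988] = b[4] = 2.

2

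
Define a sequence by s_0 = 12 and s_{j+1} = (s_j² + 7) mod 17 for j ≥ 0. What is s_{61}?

s_0 = 12, s_1 = 15, s_2 = 11, s_3 = 9, s_4 = 3, s_5 = 16, s_6 = 8, s_7 = 3.
Since s_7 = s_4 = 3, the sequence is eventually periodic: after a pre-period of length 4 it cycles with period 3.
For j ≥ 4, s_j depends only on (j - 4) mod 3. (61 - 4) mod 3 = 0, so s_{61} = s_4 = 3.

3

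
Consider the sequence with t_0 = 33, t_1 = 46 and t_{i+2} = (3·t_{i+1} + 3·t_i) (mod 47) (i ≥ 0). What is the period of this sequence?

46

Listing terms: t_0 = 33,  t_1 = 46,  t_2 = 2,  t_3 = 3,  t_4 = 15,  t_5 = 7,  t_6 = 19,  t_7 = 31,  t_8 = 9,  t_9 = 26,  t_{10} = 11,  t_{11} = 17,  t_{12} = 37,  t_{13} = 21,  t_{14} = 33,  t_{15} = 21,  t_{16} = 21,  t_{17} = 32,  t_{18} = 18,  t_{19} = 9,  t_{20} = 34,  t_{21} = 35,  t_{22} = 19,  t_{23} = 21,  t_{24} = 26,  t_{25} = 0,  t_{26} = 31,  t_{27} = 46,  t_{28} = 43,  t_{29} = 32,  t_{30} = 37,  t_{31} = 19,  t_{32} = 27,  t_{33} = 44,  t_{34} = 25,  t_{35} = 19,  t_{36} = 38,  t_{37} = 30,  t_{38} = 16,  t_{39} = 44,  t_{40} = 39,  t_{41} = 14,  t_{42} = 18,  t_{43} = 2,  t_{44} = 13,  t_{45} = 45,  t_{46} = 33,  t_{47} = 46.
Since (t_{46}, t_{47}) = (t_0, t_1) = (33, 46) (two consecutive terms determine the rest), the sequence is periodic with period 46.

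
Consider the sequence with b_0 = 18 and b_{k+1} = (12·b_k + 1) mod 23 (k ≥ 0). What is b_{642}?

3

Listing terms: b_0 = 18,  b_1 = 10,  b_2 = 6,  b_3 = 4,  b_4 = 3,  b_5 = 14,  b_6 = 8,  b_7 = 5,  b_8 = 15,  b_9 = 20,  b_{10} = 11,  b_{11} = 18.
Since b_{11} = b_0 = 18, the sequence is periodic with period 11.
So b_{642} = b_{0 + ((642-0) mod 11)} = b_4 = 3.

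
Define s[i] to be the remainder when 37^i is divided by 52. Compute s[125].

33

Computing terms: s[0] = 1; s[1] = 37; s[2] = 17; s[3] = 5; s[4] = 29; s[5] = 33; s[6] = 25; s[7] = 41; s[8] = 9; s[9] = 21; s[10] = 49; s[11] = 45; s[12] = 1.
Since s[12] = s[0] = 1, the sequence is periodic with period 12.
(125 - 0) mod 12 = 5, so s[125] = s[5] = 33.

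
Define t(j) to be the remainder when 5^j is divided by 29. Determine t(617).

5

Listing terms: t(0) = 1,  t(1) = 5,  t(2) = 25,  t(3) = 9,  t(4) = 16,  t(5) = 22,  t(6) = 23,  t(7) = 28,  t(8) = 24,  t(9) = 4,  t(10) = 20,  t(11) = 13,  t(12) = 7,  t(13) = 6,  t(14) = 1.
Since t(14) = t(0) = 1, the sequence is periodic with period 14.
So t(617) = t(0 + ((617-0) mod 14)) = t(1) = 5.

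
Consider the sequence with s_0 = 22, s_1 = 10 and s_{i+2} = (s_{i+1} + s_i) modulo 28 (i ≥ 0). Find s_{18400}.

Listing terms: s_0 = 22,  s_1 = 10,  s_2 = 4,  s_3 = 14,  s_4 = 18,  s_5 = 4,  s_6 = 22,  s_7 = 26,  s_8 = 20,  s_9 = 18,  s_{10} = 10,  s_{11} = 0,  s_{12} = 10,  s_{13} = 10,  s_{14} = 20,  s_{15} = 2,  s_{16} = 22,  s_{17} = 24,  s_{18} = 18,  s_{19} = 14,  s_{20} = 4,  s_{21} = 18,  s_{22} = 22,  s_{23} = 12,  s_{24} = 6,  s_{25} = 18,  s_{26} = 24,  s_{27} = 14,  s_{28} = 10,  s_{29} = 24,  s_{30} = 6,  s_{31} = 2,  s_{32} = 8,  s_{33} = 10,  s_{34} = 18,  s_{35} = 0,  s_{36} = 18,  s_{37} = 18,  s_{38} = 8,  s_{39} = 26,  s_{40} = 6,  s_{41} = 4,  s_{42} = 10,  s_{43} = 14,  s_{44} = 24,  s_{45} = 10,  s_{46} = 6,  s_{47} = 16,  s_{48} = 22,  s_{49} = 10.
The sequence repeats with period 48.
(18400 - 0) mod 48 = 16, so s_{18400} = s_{16} = 22.

22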